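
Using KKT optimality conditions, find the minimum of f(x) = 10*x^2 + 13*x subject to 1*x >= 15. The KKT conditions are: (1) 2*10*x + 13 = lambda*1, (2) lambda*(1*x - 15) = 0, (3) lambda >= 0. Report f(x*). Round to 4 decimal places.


Step 1: Try lambda = 0 (constraint inactive).
x_unc = -13/(2*10) = -0.65
Check: 1*-0.65 = -0.65 < 15 -- violated!
Step 2: Constraint must be active: 1*x = 15
x* = 15/1 = 15.0
lambda = (2*10*15.0 + 13)/1 = 313.0
Step 3: Compute optimal value.
f(x*) = 10*15.0^2 + 13*15.0 = 2445.0


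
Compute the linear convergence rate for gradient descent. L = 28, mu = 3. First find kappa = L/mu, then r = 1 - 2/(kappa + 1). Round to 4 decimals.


Step 1: Compute the condition number.
kappa = L/mu = 28/3 = 9.3333
Step 2: Compute the convergence rate.
r = 1 - 2/(kappa + 1) = 1 - 2*mu/(L + mu) = (L - mu)/(L + mu) = 25/31 = 0.8065


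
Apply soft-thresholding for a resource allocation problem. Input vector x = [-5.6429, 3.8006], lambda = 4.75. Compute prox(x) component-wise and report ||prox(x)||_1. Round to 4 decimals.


Soft-thresholding with lambda = 4.75:
prox(-5.6429) = sign(-5.6429)*max(|-5.6429| - 4.75, 0) = -0.8929
prox(3.8006) = sign(3.8006)*max(|3.8006| - 4.75, 0) = 0.0
prox(x) = [-0.8929, 0.0]
||prox(x)||_1 = 0.8929 + 0.0 = 0.8929


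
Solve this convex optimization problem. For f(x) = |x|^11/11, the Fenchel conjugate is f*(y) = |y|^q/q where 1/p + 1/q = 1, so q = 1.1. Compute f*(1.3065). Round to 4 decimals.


The conjugate exponent q satisfies 1/p + 1/q = 1.
p = 11, so q = 11/(11 - 1) = 1.1
|y|^q = 1.3065^1.1 = 1.3419
f*(1.3065) = 1.3419 / 1.1 = 1.2199


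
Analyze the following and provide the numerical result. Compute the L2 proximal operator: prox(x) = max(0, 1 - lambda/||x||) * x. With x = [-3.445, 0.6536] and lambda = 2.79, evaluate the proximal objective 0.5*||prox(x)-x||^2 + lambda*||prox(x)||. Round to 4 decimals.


Step 1: Compute ||x||.
||x|| = 3.5065
Step 2: Compute scaling factor.
scale = max(0, 1 - 2.79/3.5065) = 0.2043
Step 3: prox(x) = [-0.7039, 0.1335]
||prox(x)|| = 0.7165
Step 4: Proximal objective.
0.5*||prox-x||^2 = 3.8921
lambda*||prox|| = 1.999
Total = 5.891


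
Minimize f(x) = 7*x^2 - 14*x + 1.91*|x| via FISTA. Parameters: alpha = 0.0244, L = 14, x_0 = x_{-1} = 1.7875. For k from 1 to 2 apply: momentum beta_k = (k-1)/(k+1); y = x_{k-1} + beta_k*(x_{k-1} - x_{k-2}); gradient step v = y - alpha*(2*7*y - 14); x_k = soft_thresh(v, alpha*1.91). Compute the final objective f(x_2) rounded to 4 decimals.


FISTA on f(x) = 7*x^2 - 14*x + 1.91*|x|
L = 14, alpha = 0.0244
Iteration 1: beta = 0.0, y = 1.7875 + 0.0*(1.7875 - 1.7875) = 1.7875
  grad(y) = 11.025, v = y - alpha*grad = 1.5185
  prox(v) = soft_thresh(1.5185, 0.0466) = 1.4719
Iteration 2: beta = 0.3333, y = 1.4719 + 0.3333*(1.4719 - 1.7875) = 1.3667
  grad(y) = 5.1335, v = y - alpha*grad = 1.2414
  prox(v) = soft_thresh(1.2414, 0.0466) = 1.1948
f(x_2) = 7*1.1948^2 - 14*1.1948 + 1.91*|1.1948| = -4.4522


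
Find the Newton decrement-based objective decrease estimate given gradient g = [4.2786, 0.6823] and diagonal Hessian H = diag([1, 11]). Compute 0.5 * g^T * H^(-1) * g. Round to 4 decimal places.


Step 1: H is diagonal, so H^(-1) * g = [4.2786, 0.062].
Step 2: g^T H^(-1) g = sum_i g_i^2 / H_ii
  = (4.2786)^2/1 + (0.6823)^2/11
  = 18.3064 + 0.0423 = 18.3487
Step 3: Objective decrease = 0.5 * g^T H^(-1) g = 9.1744


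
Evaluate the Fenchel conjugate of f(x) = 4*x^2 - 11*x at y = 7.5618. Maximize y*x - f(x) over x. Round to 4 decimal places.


f*(y) = sup_x {y*x - a*x^2 - b*x} = sup_x {(y-b)*x - a*x^2}
FOC: (y - b) - 2a*x = 0 => x* = (y - b)/(2a)
x* = (7.5618 + 11)/(2*4) = 2.3202
f*(7.5618) = (y-b)^2/(4a) = (7.5618 + 11)^2/(4*4)
= 344.5404/16 = 21.5338


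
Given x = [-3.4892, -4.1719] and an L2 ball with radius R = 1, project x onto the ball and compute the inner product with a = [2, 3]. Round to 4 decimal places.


Step 1: Compute ||x|| (intermediates to 6 decimals).
||x|| = sqrt((-3.4892)^2 + (-4.1719)^2) = 5.438682
Step 2: Project.
Since ||x|| > R, scale = R/||x|| = 1/5.438682 = 0.183868, proj(x) = scale * x
proj(x) = [-0.641552, -0.767079]
Step 3: Dot product.
a^T * proj(x) = 2*(-0.641552) + 3*(-0.767079) = -3.5843


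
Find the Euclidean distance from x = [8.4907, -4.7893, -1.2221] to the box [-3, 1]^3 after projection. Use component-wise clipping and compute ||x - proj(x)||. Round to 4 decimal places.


Project each component onto [-3, 1].
clip(8.4907) = 1.0, clip(-4.7893) = -3.0, clip(-1.2221) = -1.2221
Projection = [1.0, -3.0, -1.2221]
Squared diffs: [56.1106, 3.2016, 0.0]
Distance = sqrt(59.3122) = 7.7014


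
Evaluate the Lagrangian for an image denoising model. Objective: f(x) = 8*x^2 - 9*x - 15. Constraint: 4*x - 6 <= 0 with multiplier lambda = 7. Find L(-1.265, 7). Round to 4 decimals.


Step 1: Evaluate f(x).
f(-1.265) = 8*(-1.265)^2 - 9*(-1.265) - 15 = 9.1868
Step 2: Evaluate g(x).
g(-1.265) = 4*-1.265 - 6 = -11.06
Step 3: Compute Lagrangian.
L = 9.1868 + 7*-11.06 = -68.2332


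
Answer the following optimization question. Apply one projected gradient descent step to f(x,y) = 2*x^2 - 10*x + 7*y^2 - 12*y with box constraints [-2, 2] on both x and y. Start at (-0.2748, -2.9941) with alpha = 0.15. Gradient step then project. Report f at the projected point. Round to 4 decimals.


Step 1: Compute gradient at (-0.2748, -2.9941).
grad_x = 2*2*-0.2748 - 10 = -11.0992
grad_y = 2*7*-2.9941 - 12 = -53.9174
Step 2: Gradient step.
x_raw = -0.2748 - 0.15*-11.0992 = 1.3901
y_raw = -2.9941 - 0.15*-53.9174 = 5.0935
Step 3: Project onto [-2, 2].
x_proj = clip(1.3901) = 1.3901
y_proj = clip(5.0935) = 2.0
Step 4: Evaluate f.
f(1.3901, 2.0) = -6.0362


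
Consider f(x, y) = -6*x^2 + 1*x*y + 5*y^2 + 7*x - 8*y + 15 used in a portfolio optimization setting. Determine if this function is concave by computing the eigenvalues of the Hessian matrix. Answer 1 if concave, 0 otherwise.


The Hessian of f(x,y) = -6*x^2 + 1*x*y + 5*y^2 + 7*x - 8*y + 15 is:
H = [[-12, 1], [1, 10]]
Trace = -12 + 10 = -2
Determinant = -12*10 - (1)^2 = -121
Discriminant = (-2)^2 - 4*-121 = 488.0
Eigenvalues: lambda_1 = -12.0454, lambda_2 = 10.0454
The function is not concave.

0


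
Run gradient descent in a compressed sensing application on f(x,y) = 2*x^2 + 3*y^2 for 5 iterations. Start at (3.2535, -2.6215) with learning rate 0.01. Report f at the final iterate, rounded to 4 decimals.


Gradient descent on f(x,y) = 2*x^2 + 3*y^2.
Starting point: (3.2535, -2.6215), alpha = 0.01
Step 1: grad_x = 2*2*3.2535 = 13.014, grad_y = 2*3*-2.6215 = -15.729
  x_1 = 3.2535 - 0.01*13.014 = 3.1234
  y_1 = -2.6215 - 0.01*-15.729 = -2.4642
Step 2: grad_x = 2*2*3.1234 = 12.4934, grad_y = 2*3*-2.4642 = -14.7853
  x_2 = 3.1234 - 0.01*12.4934 = 2.9984
  y_2 = -2.4642 - 0.01*-14.7853 = -2.3164
Step 3: grad_x = 2*2*2.9984 = 11.9937, grad_y = 2*3*-2.3164 = -13.8981
  x_3 = 2.9984 - 0.01*11.9937 = 2.8785
  y_3 = -2.3164 - 0.01*-13.8981 = -2.1774
Step 4: grad_x = 2*2*2.8785 = 11.514, grad_y = 2*3*-2.1774 = -13.0643
  x_4 = 2.8785 - 0.01*11.514 = 2.7633
  y_4 = -2.1774 - 0.01*-13.0643 = -2.0467
Step 5: grad_x = 2*2*2.7633 = 11.0534, grad_y = 2*3*-2.0467 = -12.2804
  x_5 = 2.7633 - 0.01*11.0534 = 2.6528
  y_5 = -2.0467 - 0.01*-12.2804 = -1.9239
f(2.6528, -1.9239) = 2*2.6528^2 + 3*(-1.9239)^2 = 25.1794


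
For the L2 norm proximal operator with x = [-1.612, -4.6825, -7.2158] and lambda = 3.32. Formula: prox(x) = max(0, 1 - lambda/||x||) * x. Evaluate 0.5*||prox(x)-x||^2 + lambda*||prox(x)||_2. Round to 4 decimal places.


Step 1: Compute ||x||.
||x|| = 8.7517
Step 2: Compute scaling factor.
scale = max(0, 1 - 3.32/8.7517) = 0.6206
Step 3: prox(x) = [-1.0005, -2.9062, -4.4784]
||prox(x)|| = 5.4317
Step 4: Proximal objective.
0.5*||prox-x||^2 = 5.5112
lambda*||prox|| = 18.0332
Total = 23.5444


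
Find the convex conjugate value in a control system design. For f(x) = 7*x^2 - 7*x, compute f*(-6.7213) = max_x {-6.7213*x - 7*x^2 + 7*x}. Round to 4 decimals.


f*(y) = sup_x {y*x - a*x^2 - b*x} = sup_x {(y-b)*x - a*x^2}
FOC: (y - b) - 2a*x = 0 => x* = (y - b)/(2a)
x* = (-6.7213 + 7)/(2*7) = 0.0199
f*(-6.7213) = (y-b)^2/(4a) = (-6.7213 + 7)^2/(4*7)
= 0.0777/28 = 0.0028


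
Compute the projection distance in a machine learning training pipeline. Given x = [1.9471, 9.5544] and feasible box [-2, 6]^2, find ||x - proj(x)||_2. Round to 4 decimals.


Project each component onto [-2, 6].
clip(1.9471) = 1.9471, clip(9.5544) = 6.0
Projection = [1.9471, 6.0]
Squared diffs: [0.0, 12.6338]
Distance = sqrt(12.6338) = 3.5544


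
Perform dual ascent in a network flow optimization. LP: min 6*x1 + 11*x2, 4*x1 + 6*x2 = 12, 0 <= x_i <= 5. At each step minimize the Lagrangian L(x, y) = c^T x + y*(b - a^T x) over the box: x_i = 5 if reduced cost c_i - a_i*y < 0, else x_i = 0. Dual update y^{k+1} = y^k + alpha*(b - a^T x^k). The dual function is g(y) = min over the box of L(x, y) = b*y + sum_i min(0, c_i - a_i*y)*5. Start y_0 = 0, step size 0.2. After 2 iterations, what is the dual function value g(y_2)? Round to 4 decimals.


Dual ascent for LP: min 6*x1 + 11*x2, 4*x1 + 6*x2 = 12, 0 <= x_i <= 5
Step 1: y^k = 0.0, reduced costs: (6.0, 11.0)
  x^k = (0.0, 0.0), subgradient = b - a^T x = 12.0
  y^{k+1} = 0.0 + 0.2*12.0 = 2.4
Step 2: y^k = 2.4, reduced costs: (-3.6, -3.4)
  x^k = (5.0, 5.0), subgradient = b - a^T x = -38.0
  y^{k+1} = 2.4 + 0.2*-38.0 = -5.2
Dual objective at y_2 = -5.2: reduced costs (26.8, 42.2), box minimizer x = (0.0, 0.0)
g(y_2) = b*y + (c1 - a1*y)*x1 + (c2 - a2*y)*x2 = 12*(-5.2) + 26.8*0.0 + 42.2*0.0 = -62.4 + 0.0 + 0.0 = -62.4


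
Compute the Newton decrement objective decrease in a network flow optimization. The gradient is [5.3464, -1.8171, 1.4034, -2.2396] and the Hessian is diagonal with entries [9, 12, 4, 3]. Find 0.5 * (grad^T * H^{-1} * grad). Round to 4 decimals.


Step 1: H is diagonal, so H^(-1) * g = [0.594, -0.1514, 0.3509, -0.7465].
Step 2: g^T H^(-1) g = sum_i g_i^2 / H_ii
  = (5.3464)^2/9 + (-1.8171)^2/12 + (1.4034)^2/4 + (-2.2396)^2/3
  = 3.176 + 0.2752 + 0.4924 + 1.6719 = 5.6155
Step 3: Objective decrease = 0.5 * g^T H^(-1) g = 2.8077


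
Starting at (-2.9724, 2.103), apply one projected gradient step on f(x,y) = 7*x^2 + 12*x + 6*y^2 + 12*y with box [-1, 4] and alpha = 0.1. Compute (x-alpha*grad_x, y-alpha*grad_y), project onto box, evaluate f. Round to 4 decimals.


Step 1: Compute gradient at (-2.9724, 2.103).
grad_x = 2*7*-2.9724 + 12 = -29.6136
grad_y = 2*6*2.103 + 12 = 37.236
Step 2: Gradient step.
x_raw = -2.9724 - 0.1*-29.6136 = -0.011
y_raw = 2.103 - 0.1*37.236 = -1.6206
Step 3: Project onto [-1, 4].
x_proj = clip(-0.011) = -0.011
y_proj = clip(-1.6206) = -1.0
Step 4: Evaluate f.
f(-0.011, -1.0) = -6.1316


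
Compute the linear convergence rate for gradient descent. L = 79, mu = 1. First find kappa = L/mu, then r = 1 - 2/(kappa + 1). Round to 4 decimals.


Step 1: Compute the condition number.
kappa = L/mu = 79/1 = 79.0
Step 2: Compute the convergence rate.
r = 1 - 2/(kappa + 1) = 1 - 2*mu/(L + mu) = (L - mu)/(L + mu) = 78/80 = 0.975


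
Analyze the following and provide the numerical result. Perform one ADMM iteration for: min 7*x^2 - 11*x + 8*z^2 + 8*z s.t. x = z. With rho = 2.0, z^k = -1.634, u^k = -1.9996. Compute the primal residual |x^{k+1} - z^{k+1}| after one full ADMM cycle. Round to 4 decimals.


ADMM iteration with rho = 2.0, z^k = -1.634, u^k = -1.9996
Step 1: x-update.
Minimize 7*x^2 - 11*x + (2.0/2)*(x + 1.634 - 1.9996)^2
FOC: (2*7 + 2.0)*x = 11 + 2.0*(-1.634 + 1.9996)
x^{k+1} = 0.7332
Step 2: z-update.
Minimize 8*z^2 + 8*z + (2.0/2)*(0.7332 - z - 1.9996)^2
FOC: (2*8 + 2.0)*z = -8 + 2.0*(0.7332 - 1.9996)
z^{k+1} = -0.5852
Step 3: u-update.
u^{k+1} = -1.9996 + 0.7332 + 0.5852 = -0.6812
Step 4: Primal residual = |0.7332 + 0.5852| = 1.3184


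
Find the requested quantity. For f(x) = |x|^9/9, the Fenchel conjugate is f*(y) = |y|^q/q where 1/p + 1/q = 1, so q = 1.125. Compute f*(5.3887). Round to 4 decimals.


The conjugate exponent q satisfies 1/p + 1/q = 1.
p = 9, so q = 9/(9 - 1) = 1.125
|y|^q = 5.3887^1.125 = 6.6515
f*(5.3887) = 6.6515 / 1.125 = 5.9124


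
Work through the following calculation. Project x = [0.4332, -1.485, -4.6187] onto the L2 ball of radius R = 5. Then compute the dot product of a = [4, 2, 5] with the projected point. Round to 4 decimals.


Step 1: Compute ||x|| (intermediates to 6 decimals).
||x|| = sqrt(0.4332^2 + (-1.485)^2 + (-4.6187)^2) = 4.87086
Step 2: Project.
Since ||x|| <= R, proj = x (no scaling needed).
proj(x) = [0.4332, -1.485, -4.6187]
Step 3: Dot product.
a^T * proj(x) = 4*0.4332 + 2*(-1.485) + 5*(-4.6187) = -24.3307


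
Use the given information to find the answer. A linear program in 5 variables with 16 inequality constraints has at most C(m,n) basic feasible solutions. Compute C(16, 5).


Each vertex corresponds to some choice of n active constraints out of m, so the number of vertices is at most C(m, n) = m! / (n!(m-n)!).
m = 16, n = 5
Numerator: 16 * 15 * 14 * 13 * 12
Denominator: 5! = 120
C(16, 5) = 4368


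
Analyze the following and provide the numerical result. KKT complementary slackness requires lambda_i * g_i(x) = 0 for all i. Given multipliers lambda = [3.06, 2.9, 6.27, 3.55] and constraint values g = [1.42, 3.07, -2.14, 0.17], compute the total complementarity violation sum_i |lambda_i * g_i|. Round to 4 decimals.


KKT complementary slackness check:
lambda_1 * g_1 = 3.06 * 1.42 = 4.3452
lambda_2 * g_2 = 2.9 * 3.07 = 8.903
lambda_3 * g_3 = 6.27 * -2.14 = -13.4178
lambda_4 * g_4 = 3.55 * 0.17 = 0.6035
Total violation = 4.3452 + 8.903 + 13.4178 + 0.6035 = 27.2695


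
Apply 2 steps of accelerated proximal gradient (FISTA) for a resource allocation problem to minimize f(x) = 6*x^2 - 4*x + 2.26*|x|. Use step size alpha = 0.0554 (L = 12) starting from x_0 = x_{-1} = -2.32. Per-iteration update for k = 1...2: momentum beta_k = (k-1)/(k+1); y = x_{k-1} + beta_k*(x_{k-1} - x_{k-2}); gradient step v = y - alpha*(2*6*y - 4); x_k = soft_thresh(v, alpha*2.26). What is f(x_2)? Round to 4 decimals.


FISTA on f(x) = 6*x^2 - 4*x + 2.26*|x|
L = 12, alpha = 0.0554
Iteration 1: beta = 0.0, y = -2.32 + 0.0*(-2.32 + 2.32) = -2.32
  grad(y) = -31.84, v = y - alpha*grad = -0.5561
  prox(v) = soft_thresh(-0.5561, 0.1252) = -0.4309
Iteration 2: beta = 0.3333, y = -0.4309 + 0.3333*(-0.4309 + 2.32) = 0.1989
  grad(y) = -1.6138, v = y - alpha*grad = 0.2883
  prox(v) = soft_thresh(0.2883, 0.1252) = 0.1631
f(x_2) = 6*0.1631^2 - 4*0.1631 + 2.26*|0.1631| = -0.1242


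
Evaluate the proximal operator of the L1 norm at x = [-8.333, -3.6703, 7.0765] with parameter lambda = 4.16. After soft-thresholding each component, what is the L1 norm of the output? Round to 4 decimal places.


Soft-thresholding with lambda = 4.16:
prox(-8.333) = sign(-8.333)*max(|-8.333| - 4.16, 0) = -4.173
prox(-3.6703) = sign(-3.6703)*max(|-3.6703| - 4.16, 0) = 0.0
prox(7.0765) = sign(7.0765)*max(|7.0765| - 4.16, 0) = 2.9165
prox(x) = [-4.173, 0.0, 2.9165]
||prox(x)||_1 = 4.173 + 0.0 + 2.9165 = 7.0895


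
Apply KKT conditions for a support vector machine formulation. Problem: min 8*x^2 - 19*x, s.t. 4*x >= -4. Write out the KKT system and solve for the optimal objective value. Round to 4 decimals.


Step 1: Try lambda = 0 (constraint inactive).
Stationarity: 2*8*x - 19 = 0
x* = 19/(2*8) = 1.1875
Check constraint: 4*1.1875 = 4.75 >= -4 -- satisfied.
Step 2: Compute optimal value.
f(x*) = 8*1.1875^2 - 19*1.1875 = -11.2813


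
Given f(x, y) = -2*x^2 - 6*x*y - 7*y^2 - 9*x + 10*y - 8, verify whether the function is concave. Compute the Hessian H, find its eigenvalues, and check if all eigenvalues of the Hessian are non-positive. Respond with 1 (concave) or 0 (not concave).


The Hessian of f(x,y) = -2*x^2 - 6*x*y - 7*y^2 - 9*x + 10*y - 8 is:
H = [[-4, -6], [-6, -14]]
Trace = -4 - 14 = -18
Determinant = -4*-14 - (-6)^2 = 20
Discriminant = (-18)^2 - 4*20 = 244.0
Eigenvalues: lambda_1 = -16.8102, lambda_2 = -1.1898
The function is concave.

1


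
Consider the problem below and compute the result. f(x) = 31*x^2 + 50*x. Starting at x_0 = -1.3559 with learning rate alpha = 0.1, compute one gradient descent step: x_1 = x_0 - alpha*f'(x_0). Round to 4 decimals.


We compute the gradient at x_0 and apply the update.
f'(x) = 62*x + 50
f'(-1.3559) = 62*-1.3559 + 50 = -34.0658
x_1 = -1.3559 - 0.1*-34.0658 = 2.0507


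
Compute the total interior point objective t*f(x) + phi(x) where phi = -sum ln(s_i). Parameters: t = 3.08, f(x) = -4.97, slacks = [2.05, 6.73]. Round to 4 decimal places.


Step 1: Compute log-barrier.
ln values: [0.7178, 1.9066]
phi = -(0.7178 + 1.9066) = -2.6244
Step 2: Compute augmented objective.
t*f(x) = 3.08*-4.97 = -15.3076
Total = -15.3076 - 2.6244 = -17.932


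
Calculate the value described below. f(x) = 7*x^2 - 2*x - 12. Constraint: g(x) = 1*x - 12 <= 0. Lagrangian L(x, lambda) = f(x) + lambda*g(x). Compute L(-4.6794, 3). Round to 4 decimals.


Step 1: Evaluate f(x).
f(-4.6794) = 7*(-4.6794)^2 - 2*(-4.6794) - 12 = 150.6363
Step 2: Evaluate g(x).
g(-4.6794) = 1*-4.6794 - 12 = -16.6794
Step 3: Compute Lagrangian.
L = 150.6363 + 3*-16.6794 = 100.5981


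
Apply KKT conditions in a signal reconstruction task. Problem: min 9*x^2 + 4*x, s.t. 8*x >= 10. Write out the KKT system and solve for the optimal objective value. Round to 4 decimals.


Step 1: Try lambda = 0 (constraint inactive).
x_unc = -4/(2*9) = -0.2222
Check: 8*-0.2222 = -1.7776 < 10 -- violated!
Step 2: Constraint must be active: 8*x = 10
x* = 10/8 = 1.25
lambda = (2*9*1.25 + 4)/8 = 3.3125
Step 3: Compute optimal value.
f(x*) = 9*1.25^2 + 4*1.25 = 19.0625


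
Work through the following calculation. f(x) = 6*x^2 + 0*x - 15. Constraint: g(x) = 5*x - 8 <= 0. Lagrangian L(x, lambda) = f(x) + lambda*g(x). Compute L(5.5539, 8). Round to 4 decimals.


Step 1: Evaluate f(x).
f(5.5539) = 6*5.5539^2 + 0*5.5539 - 15 = 170.0748
Step 2: Evaluate g(x).
g(5.5539) = 5*5.5539 - 8 = 19.7695
Step 3: Compute Lagrangian.
L = 170.0748 + 8*19.7695 = 328.2308


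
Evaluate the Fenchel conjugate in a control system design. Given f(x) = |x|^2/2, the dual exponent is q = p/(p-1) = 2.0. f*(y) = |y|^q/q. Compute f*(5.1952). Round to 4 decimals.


The conjugate exponent q satisfies 1/p + 1/q = 1.
p = 2, so q = 2/(2 - 1) = 2.0
|y|^q = 5.1952^2.0 = 26.9901
f*(5.1952) = 26.9901 / 2.0 = 13.4951


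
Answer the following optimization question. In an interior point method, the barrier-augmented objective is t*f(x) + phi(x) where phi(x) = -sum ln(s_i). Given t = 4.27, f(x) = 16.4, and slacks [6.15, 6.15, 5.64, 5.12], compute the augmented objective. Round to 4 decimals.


Step 1: Compute log-barrier.
ln values: [1.8165, 1.8165, 1.7299, 1.6332]
phi = -(1.8165 + 1.8165 + 1.7299 + 1.6332) = -6.9959
Step 2: Compute augmented objective.
t*f(x) = 4.27*16.4 = 70.028
Total = 70.028 - 6.9959 = 63.0321


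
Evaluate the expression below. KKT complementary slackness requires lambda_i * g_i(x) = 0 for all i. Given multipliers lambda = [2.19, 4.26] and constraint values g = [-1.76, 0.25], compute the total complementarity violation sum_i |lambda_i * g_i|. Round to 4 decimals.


KKT complementary slackness check:
lambda_1 * g_1 = 2.19 * -1.76 = -3.8544
lambda_2 * g_2 = 4.26 * 0.25 = 1.065
Total violation = 3.8544 + 1.065 = 4.9194


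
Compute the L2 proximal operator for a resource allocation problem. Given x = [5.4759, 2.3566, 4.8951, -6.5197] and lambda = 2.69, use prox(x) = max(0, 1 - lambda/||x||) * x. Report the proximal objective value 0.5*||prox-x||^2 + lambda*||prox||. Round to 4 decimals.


Step 1: Compute ||x||.
||x|| = 10.0999
Step 2: Compute scaling factor.
scale = max(0, 1 - 2.69/10.0999) = 0.7337
Step 3: prox(x) = [4.0174, 1.7289, 3.5913, -4.7832]
||prox(x)|| = 7.4099
Step 4: Proximal objective.
0.5*||prox-x||^2 = 3.6181
lambda*||prox|| = 19.9326
Total = 23.5506


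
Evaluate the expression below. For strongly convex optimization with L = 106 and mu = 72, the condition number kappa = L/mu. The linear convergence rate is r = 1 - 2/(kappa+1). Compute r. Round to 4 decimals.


Step 1: Compute the condition number.
kappa = L/mu = 106/72 = 1.4722
Step 2: Compute the convergence rate.
r = 1 - 2/(kappa + 1) = 1 - 2*mu/(L + mu) = (L - mu)/(L + mu) = 34/178 = 0.191


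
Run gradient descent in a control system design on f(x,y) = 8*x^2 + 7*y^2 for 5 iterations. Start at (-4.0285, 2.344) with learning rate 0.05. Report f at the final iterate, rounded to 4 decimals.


Gradient descent on f(x,y) = 8*x^2 + 7*y^2.
Starting point: (-4.0285, 2.344), alpha = 0.05
Step 1: grad_x = 2*8*-4.0285 = -64.456, grad_y = 2*7*2.344 = 32.816
  x_1 = -4.0285 - 0.05*-64.456 = -0.8057
  y_1 = 2.344 - 0.05*32.816 = 0.7032
Step 2: grad_x = 2*8*-0.8057 = -12.8912, grad_y = 2*7*0.7032 = 9.8448
  x_2 = -0.8057 - 0.05*-12.8912 = -0.1611
  y_2 = 0.7032 - 0.05*9.8448 = 0.211
Step 3: grad_x = 2*8*-0.1611 = -2.5782, grad_y = 2*7*0.211 = 2.9534
  x_3 = -0.1611 - 0.05*-2.5782 = -0.0322
  y_3 = 0.211 - 0.05*2.9534 = 0.0633
Step 4: grad_x = 2*8*-0.0322 = -0.5156, grad_y = 2*7*0.0633 = 0.886
  x_4 = -0.0322 - 0.05*-0.5156 = -0.0064
  y_4 = 0.0633 - 0.05*0.886 = 0.019
Step 5: grad_x = 2*8*-0.0064 = -0.1031, grad_y = 2*7*0.019 = 0.2658
  x_5 = -0.0064 - 0.05*-0.1031 = -0.0013
  y_5 = 0.019 - 0.05*0.2658 = 0.0057
f(-0.0013, 0.0057) = 8*(-0.0013)^2 + 7*0.0057^2 = 0.0002


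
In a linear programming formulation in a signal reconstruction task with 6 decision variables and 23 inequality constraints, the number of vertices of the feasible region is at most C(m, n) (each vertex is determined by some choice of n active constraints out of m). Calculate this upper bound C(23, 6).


Each vertex corresponds to some choice of n active constraints out of m, so the number of vertices is at most C(m, n) = m! / (n!(m-n)!).
m = 23, n = 6
Numerator: 23 * 22 * 21 * 20 * 19 * 18
Denominator: 6! = 720
C(23, 6) = 100947


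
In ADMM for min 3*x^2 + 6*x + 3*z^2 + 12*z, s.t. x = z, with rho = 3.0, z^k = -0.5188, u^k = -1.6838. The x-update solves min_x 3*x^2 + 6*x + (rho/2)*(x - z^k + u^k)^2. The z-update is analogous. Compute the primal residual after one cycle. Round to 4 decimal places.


ADMM iteration with rho = 3.0, z^k = -0.5188, u^k = -1.6838
Step 1: x-update.
Minimize 3*x^2 + 6*x + (3.0/2)*(x + 0.5188 - 1.6838)^2
FOC: (2*3 + 3.0)*x = -6 + 3.0*(-0.5188 + 1.6838)
x^{k+1} = -0.2783
Step 2: z-update.
Minimize 3*z^2 + 12*z + (3.0/2)*(-0.2783 - z - 1.6838)^2
FOC: (2*3 + 3.0)*z = -12 + 3.0*(-0.2783 - 1.6838)
z^{k+1} = -1.9874
Step 3: u-update.
u^{k+1} = -1.6838 - 0.2783 + 1.9874 = 0.0252
Step 4: Primal residual = |-0.2783 + 1.9874| = 1.709


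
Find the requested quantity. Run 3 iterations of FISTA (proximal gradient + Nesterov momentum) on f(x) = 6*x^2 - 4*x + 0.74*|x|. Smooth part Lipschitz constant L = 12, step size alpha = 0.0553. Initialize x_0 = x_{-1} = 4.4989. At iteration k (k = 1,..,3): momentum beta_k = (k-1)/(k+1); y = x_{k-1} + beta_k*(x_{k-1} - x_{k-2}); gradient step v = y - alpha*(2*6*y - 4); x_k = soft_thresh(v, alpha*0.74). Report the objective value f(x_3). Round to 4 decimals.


FISTA on f(x) = 6*x^2 - 4*x + 0.74*|x|
L = 12, alpha = 0.0553
Iteration 1: beta = 0.0, y = 4.4989 + 0.0*(4.4989 - 4.4989) = 4.4989
  grad(y) = 49.9868, v = y - alpha*grad = 1.7346
  prox(v) = soft_thresh(1.7346, 0.0409) = 1.6937
Iteration 2: beta = 0.3333, y = 1.6937 + 0.3333*(1.6937 - 4.4989) = 0.7586
  grad(y) = 5.1037, v = y - alpha*grad = 0.4764
  prox(v) = soft_thresh(0.4764, 0.0409) = 0.4355
Iteration 3: beta = 0.5, y = 0.4355 + 0.5*(0.4355 - 1.6937) = -0.1936
  grad(y) = -6.3235, v = y - alpha*grad = 0.1561
  prox(v) = soft_thresh(0.1561, 0.0409) = 0.1151
f(x_3) = 6*0.1151^2 - 4*0.1151 + 0.74*|0.1151| = -0.2958


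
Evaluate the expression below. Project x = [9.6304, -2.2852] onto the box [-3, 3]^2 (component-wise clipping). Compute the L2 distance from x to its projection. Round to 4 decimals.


Project each component onto [-3, 3].
clip(9.6304) = 3.0, clip(-2.2852) = -2.2852
Projection = [3.0, -2.2852]
Squared diffs: [43.9622, 0.0]
Distance = sqrt(43.9622) = 6.6304


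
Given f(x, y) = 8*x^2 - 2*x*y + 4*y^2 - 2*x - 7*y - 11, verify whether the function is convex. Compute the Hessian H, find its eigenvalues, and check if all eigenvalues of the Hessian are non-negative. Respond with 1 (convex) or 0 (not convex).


The Hessian of f(x,y) = 8*x^2 - 2*x*y + 4*y^2 - 2*x - 7*y - 11 is:
H = [[16, -2], [-2, 8]]
Trace = 16 + 8 = 24
Determinant = 16*8 - (-2)^2 = 124
Discriminant = (24)^2 - 4*124 = 80.0
Eigenvalues: lambda_1 = 7.5279, lambda_2 = 16.4721
The function is convex.

1


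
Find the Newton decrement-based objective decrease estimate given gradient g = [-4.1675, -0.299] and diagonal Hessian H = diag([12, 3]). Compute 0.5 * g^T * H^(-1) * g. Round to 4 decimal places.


Step 1: H is diagonal, so H^(-1) * g = [-0.3473, -0.0997].
Step 2: g^T H^(-1) g = sum_i g_i^2 / H_ii
  = (-4.1675)^2/12 + (-0.299)^2/3
  = 1.4473 + 0.0298 = 1.4771
Step 3: Objective decrease = 0.5 * g^T H^(-1) g = 0.7386


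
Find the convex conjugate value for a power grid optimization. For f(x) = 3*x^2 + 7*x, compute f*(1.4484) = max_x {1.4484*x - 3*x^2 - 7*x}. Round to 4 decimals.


f*(y) = sup_x {y*x - a*x^2 - b*x} = sup_x {(y-b)*x - a*x^2}
FOC: (y - b) - 2a*x = 0 => x* = (y - b)/(2a)
x* = (1.4484 - 7)/(2*3) = -0.9253
f*(1.4484) = (y-b)^2/(4a) = (1.4484 - 7)^2/(4*3)
= 30.8203/12 = 2.5684


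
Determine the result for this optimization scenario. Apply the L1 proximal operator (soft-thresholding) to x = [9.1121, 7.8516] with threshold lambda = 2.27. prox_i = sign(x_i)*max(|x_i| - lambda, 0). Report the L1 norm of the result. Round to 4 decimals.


Soft-thresholding with lambda = 2.27:
prox(9.1121) = sign(9.1121)*max(|9.1121| - 2.27, 0) = 6.8421
prox(7.8516) = sign(7.8516)*max(|7.8516| - 2.27, 0) = 5.5816
prox(x) = [6.8421, 5.5816]
||prox(x)||_1 = 6.8421 + 5.5816 = 12.4237


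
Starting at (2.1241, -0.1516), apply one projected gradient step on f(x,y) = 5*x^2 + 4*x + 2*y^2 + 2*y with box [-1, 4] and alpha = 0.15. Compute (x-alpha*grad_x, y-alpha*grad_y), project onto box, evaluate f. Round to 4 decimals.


Step 1: Compute gradient at (2.1241, -0.1516).
grad_x = 2*5*2.1241 + 4 = 25.241
grad_y = 2*2*-0.1516 + 2 = 1.3936
Step 2: Gradient step.
x_raw = 2.1241 - 0.15*25.241 = -1.6621
y_raw = -0.1516 - 0.15*1.3936 = -0.3606
Step 3: Project onto [-1, 4].
x_proj = clip(-1.6621) = -1.0
y_proj = clip(-0.3606) = -0.3606
Step 4: Evaluate f.
f(-1.0, -0.3606) = 0.5388


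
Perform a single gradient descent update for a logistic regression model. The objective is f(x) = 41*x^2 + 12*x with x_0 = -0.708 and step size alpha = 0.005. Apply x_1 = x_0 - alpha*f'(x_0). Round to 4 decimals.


We compute the gradient at x_0 and apply the update.
f'(x) = 82*x + 12
f'(-0.708) = 82*-0.708 + 12 = -46.056
x_1 = -0.708 - 0.005*-46.056 = -0.4777


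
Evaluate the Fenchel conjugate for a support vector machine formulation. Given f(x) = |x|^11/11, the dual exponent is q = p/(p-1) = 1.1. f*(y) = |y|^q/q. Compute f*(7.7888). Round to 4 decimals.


The conjugate exponent q satisfies 1/p + 1/q = 1.
p = 11, so q = 11/(11 - 1) = 1.1
|y|^q = 7.7888^1.1 = 9.5635
f*(7.7888) = 9.5635 / 1.1 = 8.6941


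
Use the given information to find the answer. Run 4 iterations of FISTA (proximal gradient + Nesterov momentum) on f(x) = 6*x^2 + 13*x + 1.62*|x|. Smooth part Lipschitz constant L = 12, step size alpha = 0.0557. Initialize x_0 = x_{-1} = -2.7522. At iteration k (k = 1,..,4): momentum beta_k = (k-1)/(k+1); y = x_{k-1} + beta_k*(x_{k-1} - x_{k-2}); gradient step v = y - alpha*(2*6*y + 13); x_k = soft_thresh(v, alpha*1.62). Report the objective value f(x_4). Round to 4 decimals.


FISTA on f(x) = 6*x^2 + 13*x + 1.62*|x|
L = 12, alpha = 0.0557
Iteration 1: beta = 0.0, y = -2.7522 + 0.0*(-2.7522 + 2.7522) = -2.7522
  grad(y) = -20.0264, v = y - alpha*grad = -1.6367
  prox(v) = soft_thresh(-1.6367, 0.0902) = -1.5465
Iteration 2: beta = 0.3333, y = -1.5465 + 0.3333*(-1.5465 + 2.7522) = -1.1446
  grad(y) = -0.7351, v = y - alpha*grad = -1.1036
  prox(v) = soft_thresh(-1.1036, 0.0902) = -1.0134
Iteration 3: beta = 0.5, y = -1.0134 + 0.5*(-1.0134 + 1.5465) = -0.7469
  grad(y) = 4.0375, v = y - alpha*grad = -0.9718
  prox(v) = soft_thresh(-0.9718, 0.0902) = -0.8815
Iteration 4: beta = 0.6, y = -0.8815 + 0.6*(-0.8815 + 1.0134) = -0.8024
  grad(y) = 3.3712, v = y - alpha*grad = -0.9902
  prox(v) = soft_thresh(-0.9902, 0.0902) = -0.8999
f(x_4) = 6*(-0.8999)^2 + 13*(-0.8999) + 1.62*|-0.8999| = -5.382


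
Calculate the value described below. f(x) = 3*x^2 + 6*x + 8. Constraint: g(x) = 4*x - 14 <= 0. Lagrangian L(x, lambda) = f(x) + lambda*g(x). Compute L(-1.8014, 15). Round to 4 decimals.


Step 1: Evaluate f(x).
f(-1.8014) = 3*(-1.8014)^2 + 6*(-1.8014) + 8 = 6.9267
Step 2: Evaluate g(x).
g(-1.8014) = 4*-1.8014 - 14 = -21.2056
Step 3: Compute Lagrangian.
L = 6.9267 + 15*-21.2056 = -311.1573


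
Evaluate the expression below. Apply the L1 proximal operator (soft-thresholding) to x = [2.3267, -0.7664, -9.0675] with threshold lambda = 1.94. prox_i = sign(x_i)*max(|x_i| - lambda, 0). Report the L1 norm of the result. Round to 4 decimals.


Soft-thresholding with lambda = 1.94:
prox(2.3267) = sign(2.3267)*max(|2.3267| - 1.94, 0) = 0.3867
prox(-0.7664) = sign(-0.7664)*max(|-0.7664| - 1.94, 0) = 0.0
prox(-9.0675) = sign(-9.0675)*max(|-9.0675| - 1.94, 0) = -7.1275
prox(x) = [0.3867, 0.0, -7.1275]
||prox(x)||_1 = 0.3867 + 0.0 + 7.1275 = 7.5142


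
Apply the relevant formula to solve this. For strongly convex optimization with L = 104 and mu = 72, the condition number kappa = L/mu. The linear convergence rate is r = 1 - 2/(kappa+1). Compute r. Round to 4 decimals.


Step 1: Compute the condition number.
kappa = L/mu = 104/72 = 1.4444
Step 2: Compute the convergence rate.
r = 1 - 2/(kappa + 1) = 1 - 2*mu/(L + mu) = (L - mu)/(L + mu) = 32/176 = 0.1818


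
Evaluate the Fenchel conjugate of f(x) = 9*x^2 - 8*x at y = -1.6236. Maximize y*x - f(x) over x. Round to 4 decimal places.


f*(y) = sup_x {y*x - a*x^2 - b*x} = sup_x {(y-b)*x - a*x^2}
FOC: (y - b) - 2a*x = 0 => x* = (y - b)/(2a)
x* = (-1.6236 + 8)/(2*9) = 0.3542
f*(-1.6236) = (y-b)^2/(4a) = (-1.6236 + 8)^2/(4*9)
= 40.6585/36 = 1.1294


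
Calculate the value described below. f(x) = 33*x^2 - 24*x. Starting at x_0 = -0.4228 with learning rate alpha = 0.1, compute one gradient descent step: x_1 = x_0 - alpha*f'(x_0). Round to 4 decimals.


We compute the gradient at x_0 and apply the update.
f'(x) = 66*x - 24
f'(-0.4228) = 66*-0.4228 - 24 = -51.9048
x_1 = -0.4228 - 0.1*-51.9048 = 4.7677


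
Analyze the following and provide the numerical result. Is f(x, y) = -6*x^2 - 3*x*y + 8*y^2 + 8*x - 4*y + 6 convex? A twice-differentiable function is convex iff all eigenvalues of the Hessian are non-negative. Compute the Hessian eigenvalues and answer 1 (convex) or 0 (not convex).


The Hessian of f(x,y) = -6*x^2 - 3*x*y + 8*y^2 + 8*x - 4*y + 6 is:
H = [[-12, -3], [-3, 16]]
Trace = -12 + 16 = 4
Determinant = -12*16 - (-3)^2 = -201
Discriminant = (4)^2 - 4*-201 = 820.0
Eigenvalues: lambda_1 = -12.3178, lambda_2 = 16.3178
The function is not convex.

0


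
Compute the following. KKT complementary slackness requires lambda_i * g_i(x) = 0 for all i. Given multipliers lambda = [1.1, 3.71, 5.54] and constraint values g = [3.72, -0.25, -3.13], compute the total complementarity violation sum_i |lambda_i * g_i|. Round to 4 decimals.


KKT complementary slackness check:
lambda_1 * g_1 = 1.1 * 3.72 = 4.092
lambda_2 * g_2 = 3.71 * -0.25 = -0.9275
lambda_3 * g_3 = 5.54 * -3.13 = -17.3402
Total violation = 4.092 + 0.9275 + 17.3402 = 22.3597


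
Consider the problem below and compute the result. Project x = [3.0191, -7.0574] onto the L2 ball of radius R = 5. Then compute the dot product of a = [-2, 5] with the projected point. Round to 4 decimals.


Step 1: Compute ||x|| (intermediates to 6 decimals).
||x|| = sqrt(3.0191^2 + (-7.0574)^2) = 7.676058
Step 2: Project.
Since ||x|| > R, scale = R/||x|| = 5/7.676058 = 0.651376, proj(x) = scale * x
proj(x) = [1.966569, -4.597021]
Step 3: Dot product.
a^T * proj(x) = -2*1.966569 + 5*(-4.597021) = -26.9182


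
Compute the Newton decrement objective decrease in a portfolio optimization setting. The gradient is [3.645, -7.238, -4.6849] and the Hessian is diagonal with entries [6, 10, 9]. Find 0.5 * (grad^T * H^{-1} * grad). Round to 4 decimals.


Step 1: H is diagonal, so H^(-1) * g = [0.6075, -0.7238, -0.5205].
Step 2: g^T H^(-1) g = sum_i g_i^2 / H_ii
  = (3.645)^2/6 + (-7.238)^2/10 + (-4.6849)^2/9
  = 2.2143 + 5.2389 + 2.4387 = 9.8919
Step 3: Objective decrease = 0.5 * g^T H^(-1) g = 4.946


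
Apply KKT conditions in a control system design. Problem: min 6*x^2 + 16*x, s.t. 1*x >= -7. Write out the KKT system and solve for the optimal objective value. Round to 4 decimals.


Step 1: Try lambda = 0 (constraint inactive).
Stationarity: 2*6*x + 16 = 0
x* = -16/(2*6) = -4/3 = -1.3333 (rounded; the exact value -4/3 is used below)
Check constraint: 1*-1.3333 = -1.3333 >= -7 -- satisfied.
Step 2: Compute optimal value.
f(x*) = 6*(-4/3)^2 + 16*(-4/3) = -10.6667


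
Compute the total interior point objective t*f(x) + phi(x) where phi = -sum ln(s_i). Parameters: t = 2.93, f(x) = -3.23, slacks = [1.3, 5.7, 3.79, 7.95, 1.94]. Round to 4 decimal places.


Step 1: Compute log-barrier.
ln values: [0.2624, 1.7405, 1.3324, 2.0732, 0.6627]
phi = -(0.2624 + 1.7405 + 1.3324 + 2.0732 + 0.6627) = -6.0711
Step 2: Compute augmented objective.
t*f(x) = 2.93*-3.23 = -9.4639
Total = -9.4639 - 6.0711 = -15.535


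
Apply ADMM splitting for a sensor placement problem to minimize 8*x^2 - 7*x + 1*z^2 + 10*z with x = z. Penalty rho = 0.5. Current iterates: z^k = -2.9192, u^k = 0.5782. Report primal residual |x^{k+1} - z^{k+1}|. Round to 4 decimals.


ADMM iteration with rho = 0.5, z^k = -2.9192, u^k = 0.5782
Step 1: x-update.
Minimize 8*x^2 - 7*x + (0.5/2)*(x + 2.9192 + 0.5782)^2
FOC: (2*8 + 0.5)*x = 7 + 0.5*(-2.9192 - 0.5782)
x^{k+1} = 0.3183
Step 2: z-update.
Minimize 1*z^2 + 10*z + (0.5/2)*(0.3183 - z + 0.5782)^2
FOC: (2*1 + 0.5)*z = -10 + 0.5*(0.3183 + 0.5782)
z^{k+1} = -3.8207
Step 3: u-update.
u^{k+1} = 0.5782 + 0.3183 + 3.8207 = 4.7172
Step 4: Primal residual = |0.3183 + 3.8207| = 4.139


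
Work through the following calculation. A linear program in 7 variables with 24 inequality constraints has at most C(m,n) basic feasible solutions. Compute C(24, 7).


Each vertex corresponds to some choice of n active constraints out of m, so the number of vertices is at most C(m, n) = m! / (n!(m-n)!).
m = 24, n = 7
Numerator: 24 * 23 * 22 * 21 * 20 * 19 * 18
Denominator: 7! = 5040
C(24, 7) = 346104


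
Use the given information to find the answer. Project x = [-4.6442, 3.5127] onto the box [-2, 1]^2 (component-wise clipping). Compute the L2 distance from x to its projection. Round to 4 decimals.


Project each component onto [-2, 1].
clip(-4.6442) = -2.0, clip(3.5127) = 1.0
Projection = [-2.0, 1.0]
Squared diffs: [6.9918, 6.3137]
Distance = sqrt(13.3055) = 3.6477


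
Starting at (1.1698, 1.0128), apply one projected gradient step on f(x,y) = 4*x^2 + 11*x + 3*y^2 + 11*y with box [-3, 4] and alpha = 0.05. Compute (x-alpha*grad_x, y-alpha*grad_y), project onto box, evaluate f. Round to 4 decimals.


Step 1: Compute gradient at (1.1698, 1.0128).
grad_x = 2*4*1.1698 + 11 = 20.3584
grad_y = 2*3*1.0128 + 11 = 17.0768
Step 2: Gradient step.
x_raw = 1.1698 - 0.05*20.3584 = 0.1519
y_raw = 1.0128 - 0.05*17.0768 = 0.159
Step 3: Project onto [-3, 4].
x_proj = clip(0.1519) = 0.1519
y_proj = clip(0.159) = 0.159
Step 4: Evaluate f.
f(0.1519, 0.159) = 3.5873


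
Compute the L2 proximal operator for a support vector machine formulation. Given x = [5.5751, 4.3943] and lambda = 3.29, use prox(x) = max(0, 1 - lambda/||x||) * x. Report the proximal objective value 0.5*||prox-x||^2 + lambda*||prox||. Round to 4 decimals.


Step 1: Compute ||x||.
||x|| = 7.0987
Step 2: Compute scaling factor.
scale = max(0, 1 - 3.29/7.0987) = 0.5365
Step 3: prox(x) = [2.9912, 2.3577]
||prox(x)|| = 3.8087
Step 4: Proximal objective.
0.5*||prox-x||^2 = 5.4121
lambda*||prox|| = 12.5306
Total = 17.9427


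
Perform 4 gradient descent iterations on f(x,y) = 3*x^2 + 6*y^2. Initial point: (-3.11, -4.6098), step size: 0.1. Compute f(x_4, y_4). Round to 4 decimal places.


Gradient descent on f(x,y) = 3*x^2 + 6*y^2.
Starting point: (-3.11, -4.6098), alpha = 0.1
Step 1: grad_x = 2*3*-3.11 = -18.66, grad_y = 2*6*-4.6098 = -55.3176
  x_1 = -3.11 - 0.1*-18.66 = -1.244
  y_1 = -4.6098 - 0.1*-55.3176 = 0.922
Step 2: grad_x = 2*3*-1.244 = -7.464, grad_y = 2*6*0.922 = 11.0635
  x_2 = -1.244 - 0.1*-7.464 = -0.4976
  y_2 = 0.922 - 0.1*11.0635 = -0.1844
Step 3: grad_x = 2*3*-0.4976 = -2.9856, grad_y = 2*6*-0.1844 = -2.2127
  x_3 = -0.4976 - 0.1*-2.9856 = -0.199
  y_3 = -0.1844 - 0.1*-2.2127 = 0.0369
Step 4: grad_x = 2*3*-0.199 = -1.1942, grad_y = 2*6*0.0369 = 0.4425
  x_4 = -0.199 - 0.1*-1.1942 = -0.0796
  y_4 = 0.0369 - 0.1*0.4425 = -0.0074
f(-0.0796, -0.0074) = 3*(-0.0796)^2 + 6*(-0.0074)^2 = 0.0193


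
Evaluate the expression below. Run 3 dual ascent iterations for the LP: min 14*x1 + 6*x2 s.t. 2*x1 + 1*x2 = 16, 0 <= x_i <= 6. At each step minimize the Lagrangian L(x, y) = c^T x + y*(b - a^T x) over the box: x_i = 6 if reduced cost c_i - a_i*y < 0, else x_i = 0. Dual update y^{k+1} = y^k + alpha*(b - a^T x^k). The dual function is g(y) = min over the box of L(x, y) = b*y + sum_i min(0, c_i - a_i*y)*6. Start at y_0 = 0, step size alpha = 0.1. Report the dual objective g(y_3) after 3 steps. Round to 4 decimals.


Dual ascent for LP: min 14*x1 + 6*x2, 2*x1 + 1*x2 = 16, 0 <= x_i <= 6
Step 1: y^k = 0.0, reduced costs: (14.0, 6.0)
  x^k = (0.0, 0.0), subgradient = b - a^T x = 16.0
  y^{k+1} = 0.0 + 0.1*16.0 = 1.6
Step 2: y^k = 1.6, reduced costs: (10.8, 4.4)
  x^k = (0.0, 0.0), subgradient = b - a^T x = 16.0
  y^{k+1} = 1.6 + 0.1*16.0 = 3.2
Step 3: y^k = 3.2, reduced costs: (7.6, 2.8)
  x^k = (0.0, 0.0), subgradient = b - a^T x = 16.0
  y^{k+1} = 3.2 + 0.1*16.0 = 4.8
Dual objective at y_3 = 4.8: reduced costs (4.4, 1.2), box minimizer x = (0.0, 0.0)
g(y_3) = b*y + (c1 - a1*y)*x1 + (c2 - a2*y)*x2 = 16*4.8 + 4.4*0.0 + 1.2*0.0 = 76.8 + 0.0 + 0.0 = 76.8


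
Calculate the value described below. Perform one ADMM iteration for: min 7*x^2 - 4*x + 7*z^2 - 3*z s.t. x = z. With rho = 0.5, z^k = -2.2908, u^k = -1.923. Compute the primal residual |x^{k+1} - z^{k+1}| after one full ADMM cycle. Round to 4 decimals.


ADMM iteration with rho = 0.5, z^k = -2.2908, u^k = -1.923
Step 1: x-update.
Minimize 7*x^2 - 4*x + (0.5/2)*(x + 2.2908 - 1.923)^2
FOC: (2*7 + 0.5)*x = 4 + 0.5*(-2.2908 + 1.923)
x^{k+1} = 0.2632
Step 2: z-update.
Minimize 7*z^2 - 3*z + (0.5/2)*(0.2632 - z - 1.923)^2
FOC: (2*7 + 0.5)*z = 3 + 0.5*(0.2632 - 1.923)
z^{k+1} = 0.1497
Step 3: u-update.
u^{k+1} = -1.923 + 0.2632 - 0.1497 = -1.8095
Step 4: Primal residual = |0.2632 - 0.1497| = 0.1135


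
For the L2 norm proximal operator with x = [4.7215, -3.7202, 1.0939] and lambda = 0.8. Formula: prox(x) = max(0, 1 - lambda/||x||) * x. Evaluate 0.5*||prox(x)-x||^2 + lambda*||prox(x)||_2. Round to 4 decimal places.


Step 1: Compute ||x||.
||x|| = 6.1098
Step 2: Compute scaling factor.
scale = max(0, 1 - 0.8/6.1098) = 0.8691
Step 3: prox(x) = [4.1033, -3.2331, 0.9507]
||prox(x)|| = 5.3098
Step 4: Proximal objective.
0.5*||prox-x||^2 = 0.32
lambda*||prox|| = 4.2478
Total = 4.5678


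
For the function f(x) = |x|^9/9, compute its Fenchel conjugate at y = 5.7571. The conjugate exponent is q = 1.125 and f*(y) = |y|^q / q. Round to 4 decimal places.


The conjugate exponent q satisfies 1/p + 1/q = 1.
p = 9, so q = 9/(9 - 1) = 1.125
|y|^q = 5.7571^1.125 = 7.1652
f*(5.7571) = 7.1652 / 1.125 = 6.3691


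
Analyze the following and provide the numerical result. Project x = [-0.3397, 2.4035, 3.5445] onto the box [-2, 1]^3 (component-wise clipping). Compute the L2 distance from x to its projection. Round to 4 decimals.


Project each component onto [-2, 1].
clip(-0.3397) = -0.3397, clip(2.4035) = 1.0, clip(3.5445) = 1.0
Projection = [-0.3397, 1.0, 1.0]
Squared diffs: [0.0, 1.9698, 6.4745]
Distance = sqrt(8.4443) = 2.9059
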